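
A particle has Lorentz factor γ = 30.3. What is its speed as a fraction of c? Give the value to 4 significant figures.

β = √(1 − 1/γ²) = √(1 − 1/30.3²) = √(0.998911) = 0.9995

β ≈ 0.9995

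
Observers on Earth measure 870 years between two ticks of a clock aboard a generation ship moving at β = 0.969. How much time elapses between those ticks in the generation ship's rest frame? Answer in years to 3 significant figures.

γ = 1/√(1 − 0.969²) = 4.0476
Proper time: τ₀ = Δt/γ = 870/4.0476 = 215 years

τ₀ ≈ 215 years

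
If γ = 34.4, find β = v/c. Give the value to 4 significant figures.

β ≈ 0.9996

β = √(1 − 1/γ²) = √(1 − 1/34.4²) = √(0.999155) = 0.9996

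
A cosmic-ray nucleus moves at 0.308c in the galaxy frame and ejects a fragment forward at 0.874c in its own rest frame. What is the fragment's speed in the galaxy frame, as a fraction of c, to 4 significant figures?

Compose boost 2: (0.874 + 0.308)/(1 + 0.874×0.308) = 1.182/1.26919 = 0.9313

u ≈ 0.9313c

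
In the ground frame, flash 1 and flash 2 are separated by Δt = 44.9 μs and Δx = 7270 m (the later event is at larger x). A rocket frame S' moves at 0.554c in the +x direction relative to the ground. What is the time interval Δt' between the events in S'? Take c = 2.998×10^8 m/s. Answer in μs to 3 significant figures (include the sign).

γ = 1/√(1 − 0.554²) = 1.2012
Δt' = γ(Δt − vΔx/c²) = 1.2012 × (44.9 μs − 0.554×7270 m / (2.998×10^8 m/s))
= 1.2012 × (31.466 μs) = 37.8 μs

Δt' ≈ 37.8 μs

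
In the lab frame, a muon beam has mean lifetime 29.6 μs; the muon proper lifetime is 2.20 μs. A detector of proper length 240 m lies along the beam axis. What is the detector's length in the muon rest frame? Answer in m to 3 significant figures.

Time dilation ⇒ γ = Δt/τ₀ = 29.6/2.20 = 13.455
Length contraction: L = L₀/γ = 240/13.455 = 17.8 m

L ≈ 17.8 m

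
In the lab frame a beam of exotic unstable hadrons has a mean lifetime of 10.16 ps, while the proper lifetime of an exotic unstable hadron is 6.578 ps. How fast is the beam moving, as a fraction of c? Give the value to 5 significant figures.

β ≈ 0.76212

γ = Δt/τ₀ = 10.16/6.578 = 1.544542
β = √(1 − 1/γ²) = √(1 − 1/1.544542²) = 0.76212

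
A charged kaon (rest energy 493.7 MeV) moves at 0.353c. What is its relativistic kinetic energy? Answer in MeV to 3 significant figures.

γ = 1/√(1 − 0.353²) = 1.0688
K = (γ − 1)m₀c² = (1.0688 − 1) × 493.7 MeV = 0.068806 × 493.7 MeV = 34.0 MeV

K ≈ 34.0 MeV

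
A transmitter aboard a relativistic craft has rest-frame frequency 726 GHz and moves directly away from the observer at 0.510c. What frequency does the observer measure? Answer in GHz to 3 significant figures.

f_obs ≈ 414 GHz

Relativistic Doppler: f_obs = f_src √((1−β)/(1+β))
= 726 × √(0.49000/1.5100) = 726 × 0.56965 = 414 GHz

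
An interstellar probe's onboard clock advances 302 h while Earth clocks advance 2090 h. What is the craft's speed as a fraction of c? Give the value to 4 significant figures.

γ = Δt/τ₀ = 2090/302 = 6.92053
β = √(1 − 1/γ²) = √(1 − 1/6.92053²) = 0.9895

β ≈ 0.9895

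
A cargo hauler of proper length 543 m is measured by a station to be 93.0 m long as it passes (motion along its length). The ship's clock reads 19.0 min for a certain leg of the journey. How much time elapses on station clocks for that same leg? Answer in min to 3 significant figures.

Δt ≈ 111 min

Length contraction ⇒ γ = L₀/L = 543/93.0 = 5.8387
Time dilation: Δt = γτ₀ = 5.8387 × 19.0 min = 111 min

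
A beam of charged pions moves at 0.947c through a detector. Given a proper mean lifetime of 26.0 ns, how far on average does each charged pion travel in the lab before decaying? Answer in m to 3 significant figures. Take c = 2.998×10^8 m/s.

γ = 1/√(1 − 0.947²) = 3.1130
Dilated lifetime: Δt = γτ₀ = 3.1130 × 26.0 ns = 80.938 ns
d = vΔt = 0.947c × 80.938 ns = 2.8391×10^8 m/s × 8.0938×10^-8 s = 23.0 m

d ≈ 23.0 m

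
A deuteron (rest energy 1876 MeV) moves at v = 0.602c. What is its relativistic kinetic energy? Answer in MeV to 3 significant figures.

K ≈ 473 MeV

γ = 1/√(1 − 0.602²) = 1.2524
K = (γ − 1)m₀c² = (1.2524 − 1) × 1876 MeV = 0.25235 × 1876 MeV = 473 MeV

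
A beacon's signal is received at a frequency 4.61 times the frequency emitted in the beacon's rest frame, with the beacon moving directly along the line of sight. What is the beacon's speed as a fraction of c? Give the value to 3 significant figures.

f_obs/f_src = √((1+β)/(1−β)) = 4.61  ⇒  (1+β)/(1−β) = 21.252
β = |1 − D²|/(1 + D²) = |1 − 21.252|/(1 + 21.252) = 0.910

β ≈ 0.910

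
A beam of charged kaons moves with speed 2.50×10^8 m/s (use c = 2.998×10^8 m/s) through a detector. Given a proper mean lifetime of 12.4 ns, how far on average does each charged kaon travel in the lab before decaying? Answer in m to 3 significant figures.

d ≈ 5.62 m

β = v/c = 2.50×10^8 / 2.998×10^8 = 0.83389
γ = 1/√(1 − 0.83389²) = 1.8118
Dilated lifetime: Δt = γτ₀ = 1.8118 × 12.4 ns = 22.467 ns
d = vΔt = 0.83389c × 22.467 ns = 2.5000×10^8 m/s × 2.2467×10^-8 s = 5.62 m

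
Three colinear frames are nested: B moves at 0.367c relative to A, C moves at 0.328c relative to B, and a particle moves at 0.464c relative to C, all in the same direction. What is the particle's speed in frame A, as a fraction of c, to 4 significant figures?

u ≈ 0.8420c

Compose boost 2: (0.328 + 0.367)/(1 + 0.328×0.367) = 0.6950/1.12038 = 0.620327
Compose boost 3: (0.464 + 0.620327)/(1 + 0.464×0.620327) = 1.08433/1.28783 = 0.8420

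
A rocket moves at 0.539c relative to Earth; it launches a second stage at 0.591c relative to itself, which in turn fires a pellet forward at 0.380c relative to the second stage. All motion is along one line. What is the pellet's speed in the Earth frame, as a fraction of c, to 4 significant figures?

Compose boost 2: (0.591 + 0.539)/(1 + 0.591×0.539) = 1.130/1.31855 = 0.857003
Compose boost 3: (0.380 + 0.857003)/(1 + 0.380×0.857003) = 1.23700/1.32566 = 0.9331

u ≈ 0.9331c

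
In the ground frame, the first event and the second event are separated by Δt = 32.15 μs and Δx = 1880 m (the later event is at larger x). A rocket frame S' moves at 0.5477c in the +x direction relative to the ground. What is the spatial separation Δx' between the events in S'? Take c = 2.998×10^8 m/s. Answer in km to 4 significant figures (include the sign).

γ = 1/√(1 − 0.5477²) = 1.19521
Δx' = γ(Δx − vΔt) = 1.19521 × (1880 m − 0.5477×(2.998×10^8 m/s)×32.15×10^-6 s)
= 1.19521 × (-3399.04 m) = -4.063 km

Δx' ≈ -4.063 km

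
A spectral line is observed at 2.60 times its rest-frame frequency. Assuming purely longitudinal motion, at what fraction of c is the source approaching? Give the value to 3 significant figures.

β ≈ 0.742

f_obs/f_src = √((1+β)/(1−β)) = 2.60  ⇒  (1+β)/(1−β) = 6.7600
β = |1 − D²|/(1 + D²) = |1 − 6.7600|/(1 + 6.7600) = 0.742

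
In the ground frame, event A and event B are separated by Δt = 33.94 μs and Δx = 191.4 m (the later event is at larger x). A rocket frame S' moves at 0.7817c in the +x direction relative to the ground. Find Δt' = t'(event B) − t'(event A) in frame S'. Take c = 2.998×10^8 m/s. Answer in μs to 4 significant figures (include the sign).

γ = 1/√(1 − 0.7817²) = 1.60345
Δt' = γ(Δt − vΔx/c²) = 1.60345 × (33.94 μs − 0.7817×191.4 m / (2.998×10^8 m/s))
= 1.60345 × (33.4409 μs) = 53.62 μs

Δt' ≈ 53.62 μs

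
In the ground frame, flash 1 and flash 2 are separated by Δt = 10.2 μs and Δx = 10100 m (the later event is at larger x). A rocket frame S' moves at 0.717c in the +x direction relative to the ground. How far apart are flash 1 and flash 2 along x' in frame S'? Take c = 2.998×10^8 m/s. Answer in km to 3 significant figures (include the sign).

Δx' ≈ 11.3 km

γ = 1/√(1 − 0.717²) = 1.4346
Δx' = γ(Δx − vΔt) = 1.4346 × (10100 m − 0.717×(2.998×10^8 m/s)×10.2×10^-6 s)
= 1.4346 × (7907.4 m) = 11.3 km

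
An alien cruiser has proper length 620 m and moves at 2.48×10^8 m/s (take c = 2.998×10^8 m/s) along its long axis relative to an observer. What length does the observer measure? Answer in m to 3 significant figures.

β = v/c = 2.48×10^8 / 2.998×10^8 = 0.82722
γ = 1/√(1 − 0.82722²) = 1.7797
Length contraction: L = L₀/γ = 620/1.7797 = 348 m

L ≈ 348 m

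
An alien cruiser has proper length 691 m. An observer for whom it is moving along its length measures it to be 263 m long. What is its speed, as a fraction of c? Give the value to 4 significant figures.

β ≈ 0.9247

γ = L₀/L = 691/263 = 2.62738
β = √(1 − 1/γ²) = 0.9247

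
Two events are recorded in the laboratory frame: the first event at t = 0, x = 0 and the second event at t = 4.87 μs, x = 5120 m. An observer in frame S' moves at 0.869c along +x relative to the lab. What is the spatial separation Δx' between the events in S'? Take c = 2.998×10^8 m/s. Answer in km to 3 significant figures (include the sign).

γ = 1/√(1 − 0.869²) = 2.0210
Δx' = γ(Δx − vΔt) = 2.0210 × (5120 m − 0.869×(2.998×10^8 m/s)×4.87×10^-6 s)
= 2.0210 × (3851.2 m) = 7.78 km

Δx' ≈ 7.78 km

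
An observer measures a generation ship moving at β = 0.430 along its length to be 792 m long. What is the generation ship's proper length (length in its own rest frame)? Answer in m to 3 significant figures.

γ = 1/√(1 − 0.430²) = 1.1076
L₀ = γL = 1.1076 × 792 = 877 m

L₀ ≈ 877 m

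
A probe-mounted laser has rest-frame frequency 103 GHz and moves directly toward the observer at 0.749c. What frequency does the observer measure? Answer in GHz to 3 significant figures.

Relativistic Doppler: f_obs = f_src √((1+β)/(1−β))
= 103 × √(1.7490/0.25100) = 103 × 2.6397 = 272 GHz

f_obs ≈ 272 GHz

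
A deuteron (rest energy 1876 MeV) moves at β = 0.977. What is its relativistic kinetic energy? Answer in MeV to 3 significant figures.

K ≈ 6920 MeV

γ = 1/√(1 − 0.977²) = 4.6896
K = (γ − 1)m₀c² = (4.6896 − 1) × 1876 MeV = 3.6896 × 1876 MeV = 6920 MeV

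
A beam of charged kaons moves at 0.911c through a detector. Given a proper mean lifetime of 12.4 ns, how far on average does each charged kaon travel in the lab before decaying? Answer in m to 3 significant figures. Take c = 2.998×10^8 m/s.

d ≈ 8.21 m

γ = 1/√(1 − 0.911²) = 2.4248
Dilated lifetime: Δt = γτ₀ = 2.4248 × 12.4 ns = 30.067 ns
d = vΔt = 0.911c × 30.067 ns = 2.7312×10^8 m/s × 3.0067×10^-8 s = 8.21 m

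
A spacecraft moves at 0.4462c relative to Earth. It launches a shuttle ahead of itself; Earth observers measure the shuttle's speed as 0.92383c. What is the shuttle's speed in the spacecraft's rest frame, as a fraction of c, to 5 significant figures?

Inverse velocity addition: u' = (u − v)/(1 − uv/c²)
= (0.92383 − 0.4462)/(1 − 0.92383×0.4462) = 0.47763/0.5877871 = 0.81259

u' ≈ 0.81259c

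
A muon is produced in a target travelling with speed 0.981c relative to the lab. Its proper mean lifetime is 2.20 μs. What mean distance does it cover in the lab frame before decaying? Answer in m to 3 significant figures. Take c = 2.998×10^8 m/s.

γ = 1/√(1 − 0.981²) = 5.1544
Dilated lifetime: Δt = γτ₀ = 5.1544 × 2.20 μs = 11.340 μs
d = vΔt = 0.981c × 11.340 μs = 2.9410×10^8 m/s × 1.1340×10^-5 s = 3340 m

d ≈ 3340 m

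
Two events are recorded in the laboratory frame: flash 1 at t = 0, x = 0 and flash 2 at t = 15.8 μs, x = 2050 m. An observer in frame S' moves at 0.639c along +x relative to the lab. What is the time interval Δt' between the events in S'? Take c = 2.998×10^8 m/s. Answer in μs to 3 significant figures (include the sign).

γ = 1/√(1 − 0.639²) = 1.3000
Δt' = γ(Δt − vΔx/c²) = 1.3000 × (15.8 μs − 0.639×2050 m / (2.998×10^8 m/s))
= 1.3000 × (11.431 μs) = 14.9 μs

Δt' ≈ 14.9 μs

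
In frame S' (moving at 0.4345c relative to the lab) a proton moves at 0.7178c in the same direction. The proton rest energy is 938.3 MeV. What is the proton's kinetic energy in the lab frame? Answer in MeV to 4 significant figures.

u_lab = (0.7178 + 0.4345)/(1 + 0.7178×0.4345) = 0.8783550
γ = 1/√(1 − 0.8783550²) = 2.09201
K = (γ − 1)m₀c² = (2.09201 − 1) × 938.3 = 1.09201 × 938.3 = 1025 MeV

K ≈ 1025 MeV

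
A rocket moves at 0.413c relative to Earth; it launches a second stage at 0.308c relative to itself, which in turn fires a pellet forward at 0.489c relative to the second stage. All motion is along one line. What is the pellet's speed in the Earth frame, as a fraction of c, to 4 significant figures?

Compose boost 2: (0.308 + 0.413)/(1 + 0.308×0.413) = 0.7210/1.12720 = 0.639636
Compose boost 3: (0.489 + 0.639636)/(1 + 0.489×0.639636) = 1.12864/1.31278 = 0.8597

u ≈ 0.8597c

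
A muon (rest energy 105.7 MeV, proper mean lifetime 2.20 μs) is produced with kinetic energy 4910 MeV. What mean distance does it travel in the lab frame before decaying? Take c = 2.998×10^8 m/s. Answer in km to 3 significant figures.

γ = 1 + K/(m₀c²) = 1 + 4910/105.7 = 47.452
β = √(1 − 1/γ²) = 0.99978
Dilated lifetime: γτ₀ = 47.452 × 2.20 μs = 104.39 μs
d = βc·γτ₀ = 0.99978 × (2.998×10^8 m/s) × 0.00010439 s = 31.3 km

d ≈ 31.3 km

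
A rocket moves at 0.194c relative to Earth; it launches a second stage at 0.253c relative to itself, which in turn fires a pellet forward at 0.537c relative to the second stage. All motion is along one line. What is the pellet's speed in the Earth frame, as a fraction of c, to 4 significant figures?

Compose boost 2: (0.253 + 0.194)/(1 + 0.253×0.194) = 0.4470/1.04908 = 0.426087
Compose boost 3: (0.537 + 0.426087)/(1 + 0.537×0.426087) = 0.963087/1.22881 = 0.7838

u ≈ 0.7838c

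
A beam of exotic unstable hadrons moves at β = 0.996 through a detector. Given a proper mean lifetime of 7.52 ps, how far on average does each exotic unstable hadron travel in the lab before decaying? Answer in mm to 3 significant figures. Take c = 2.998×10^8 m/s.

d ≈ 25.1 mm

γ = 1/√(1 − 0.996²) = 11.192
Dilated lifetime: Δt = γτ₀ = 11.192 × 7.52 ps = 84.160 ps
d = vΔt = 0.996c × 84.160 ps = 2.9860×10^8 m/s × 8.4160×10^-11 s = 25.1 mm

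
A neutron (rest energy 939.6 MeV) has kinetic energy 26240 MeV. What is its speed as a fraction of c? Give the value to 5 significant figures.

β ≈ 0.99940

γ = 1 + K/(m₀c²) = 1 + 26240/939.6 = 28.92678
β = √(1 − 1/γ²) = 0.99940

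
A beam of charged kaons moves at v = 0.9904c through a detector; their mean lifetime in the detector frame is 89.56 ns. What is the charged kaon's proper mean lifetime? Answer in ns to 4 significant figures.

γ = 1/√(1 − 0.9904²) = 7.23426
Proper time: τ₀ = Δt/γ = 89.56/7.23426 = 12.38 ns

τ₀ ≈ 12.38 ns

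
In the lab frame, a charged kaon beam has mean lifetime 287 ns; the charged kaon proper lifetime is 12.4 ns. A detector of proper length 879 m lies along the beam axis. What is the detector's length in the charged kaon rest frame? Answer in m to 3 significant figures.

L ≈ 38.0 m

Time dilation ⇒ γ = Δt/τ₀ = 287/12.4 = 23.145
Length contraction: L = L₀/γ = 879/23.145 = 38.0 m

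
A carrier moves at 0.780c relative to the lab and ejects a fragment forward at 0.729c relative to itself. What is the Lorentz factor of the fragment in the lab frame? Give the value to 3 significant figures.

γ ≈ 3.66

u_lab = (0.729 + 0.780)/(1 + 0.729×0.780) = 1.509/1.56862 = 0.961992
γ = 1/√(1 − 0.961992²) = 3.66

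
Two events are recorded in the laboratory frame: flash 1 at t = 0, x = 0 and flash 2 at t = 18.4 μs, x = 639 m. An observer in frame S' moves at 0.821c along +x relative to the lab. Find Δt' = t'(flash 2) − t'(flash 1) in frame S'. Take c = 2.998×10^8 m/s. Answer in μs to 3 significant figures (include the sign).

γ = 1/√(1 − 0.821²) = 1.7515
Δt' = γ(Δt − vΔx/c²) = 1.7515 × (18.4 μs − 0.821×639 m / (2.998×10^8 m/s))
= 1.7515 × (16.650 μs) = 29.2 μs

Δt' ≈ 29.2 μs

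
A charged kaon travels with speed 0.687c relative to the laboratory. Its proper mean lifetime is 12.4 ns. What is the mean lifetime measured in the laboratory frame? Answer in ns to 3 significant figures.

Δt ≈ 17.1 ns

γ = 1/√(1 − 0.687²) = 1.3762
Time dilation: Δt = γτ₀ = 1.3762 × 12.4 ns = 17.1 ns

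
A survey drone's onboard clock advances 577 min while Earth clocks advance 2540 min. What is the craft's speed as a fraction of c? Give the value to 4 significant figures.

β ≈ 0.9739

γ = Δt/τ₀ = 2540/577 = 4.40208
β = √(1 − 1/γ²) = √(1 − 1/4.40208²) = 0.9739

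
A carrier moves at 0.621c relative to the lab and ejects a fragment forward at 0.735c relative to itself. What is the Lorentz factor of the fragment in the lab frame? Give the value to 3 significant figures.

γ ≈ 2.74

u_lab = (0.735 + 0.621)/(1 + 0.735×0.621) = 1.356/1.45643 = 0.931041
γ = 1/√(1 − 0.931041²) = 2.74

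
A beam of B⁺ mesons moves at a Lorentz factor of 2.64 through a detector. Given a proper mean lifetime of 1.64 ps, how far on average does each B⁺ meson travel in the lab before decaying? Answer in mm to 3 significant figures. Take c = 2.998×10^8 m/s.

β = √(1 − 1/γ²) = √(1 − 1/2.64²) = 0.92548
Dilated lifetime: Δt = γτ₀ = 2.64 × 1.64 ps = 4.3296 ps
d = vΔt = 0.92548c × 4.3296 ps = 2.7746×10^8 m/s × 4.3296×10^-12 s = 1.20 mm

d ≈ 1.20 mm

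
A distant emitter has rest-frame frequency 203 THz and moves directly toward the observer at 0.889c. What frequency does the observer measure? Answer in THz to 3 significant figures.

Relativistic Doppler: f_obs = f_src √((1+β)/(1−β))
= 203 × √(1.8890/0.11100) = 203 × 4.1253 = 837 THz

f_obs ≈ 837 THz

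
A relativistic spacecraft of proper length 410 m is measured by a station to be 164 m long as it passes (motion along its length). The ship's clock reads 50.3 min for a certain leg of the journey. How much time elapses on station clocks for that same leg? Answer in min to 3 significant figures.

Length contraction ⇒ γ = L₀/L = 410/164 = 2.5000
Time dilation: Δt = γτ₀ = 2.5000 × 50.3 min = 126 min

Δt ≈ 126 min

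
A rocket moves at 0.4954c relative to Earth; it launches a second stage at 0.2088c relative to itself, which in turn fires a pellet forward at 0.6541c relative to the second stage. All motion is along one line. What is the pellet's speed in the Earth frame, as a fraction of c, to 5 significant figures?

u ≈ 0.91171c

Compose boost 2: (0.2088 + 0.4954)/(1 + 0.2088×0.4954) = 0.70420/1.103440 = 0.6381863
Compose boost 3: (0.6541 + 0.6381863)/(1 + 0.6541×0.6381863) = 1.292286/1.417438 = 0.91171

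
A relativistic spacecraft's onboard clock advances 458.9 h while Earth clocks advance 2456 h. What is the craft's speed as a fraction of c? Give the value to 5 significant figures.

γ = Δt/τ₀ = 2456/458.9 = 5.351929
β = √(1 − 1/γ²) = √(1 − 1/5.351929²) = 0.98239

β ≈ 0.98239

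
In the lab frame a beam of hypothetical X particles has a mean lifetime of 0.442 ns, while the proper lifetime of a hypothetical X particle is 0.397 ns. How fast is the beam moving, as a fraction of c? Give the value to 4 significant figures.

γ = Δt/τ₀ = 0.442/0.397 = 1.11335
β = √(1 − 1/γ²) = √(1 − 1/1.11335²) = 0.4396

β ≈ 0.4396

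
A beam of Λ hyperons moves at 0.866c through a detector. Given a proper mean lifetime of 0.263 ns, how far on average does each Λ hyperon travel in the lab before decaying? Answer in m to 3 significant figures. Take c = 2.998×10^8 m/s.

d ≈ 0.137 m

γ = 1/√(1 − 0.866²) = 1.9998
Dilated lifetime: Δt = γτ₀ = 1.9998 × 0.263 ns = 0.52595 ns
d = vΔt = 0.866c × 0.52595 ns = 2.5963×10^8 m/s × 5.2595×10^-10 s = 0.137 m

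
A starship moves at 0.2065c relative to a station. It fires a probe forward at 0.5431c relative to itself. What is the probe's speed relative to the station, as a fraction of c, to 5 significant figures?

u ≈ 0.67401c

Relativistic velocity addition: u = (u' + v)/(1 + u'v/c²)
= (0.5431 + 0.2065)/(1 + 0.5431×0.2065) = 0.74960/1.112150 = 0.67401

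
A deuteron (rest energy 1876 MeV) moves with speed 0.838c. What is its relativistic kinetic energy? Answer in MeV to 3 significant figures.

K ≈ 1560 MeV

γ = 1/√(1 − 0.838²) = 1.8326
K = (γ − 1)m₀c² = (1.8326 − 1) × 1876 MeV = 0.83261 × 1876 MeV = 1560 MeV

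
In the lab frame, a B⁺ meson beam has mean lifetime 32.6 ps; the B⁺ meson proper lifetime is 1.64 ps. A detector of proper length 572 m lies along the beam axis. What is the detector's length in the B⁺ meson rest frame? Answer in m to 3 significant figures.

Time dilation ⇒ γ = Δt/τ₀ = 32.6/1.64 = 19.878
Length contraction: L = L₀/γ = 572/19.878 = 28.8 m

L ≈ 28.8 m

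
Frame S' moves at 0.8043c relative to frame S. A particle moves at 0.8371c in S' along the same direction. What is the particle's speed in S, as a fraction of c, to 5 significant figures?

Relativistic velocity addition: u = (u' + v)/(1 + u'v/c²)
= (0.8371 + 0.8043)/(1 + 0.8371×0.8043) = 1.6414/1.673280 = 0.98095

u ≈ 0.98095c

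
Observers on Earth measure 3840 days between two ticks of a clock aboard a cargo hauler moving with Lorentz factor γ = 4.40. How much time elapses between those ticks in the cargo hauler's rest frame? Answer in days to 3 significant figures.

γ = 4.40 (given)
Proper time: τ₀ = Δt/γ = 3840/4.40 = 873 days

τ₀ ≈ 873 days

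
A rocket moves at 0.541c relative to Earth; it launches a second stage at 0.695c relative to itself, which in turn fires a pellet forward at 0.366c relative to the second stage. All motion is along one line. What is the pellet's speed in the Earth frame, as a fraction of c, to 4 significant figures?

Compose boost 2: (0.695 + 0.541)/(1 + 0.695×0.541) = 1.236/1.37600 = 0.898259
Compose boost 3: (0.366 + 0.898259)/(1 + 0.366×0.898259) = 1.26426/1.32876 = 0.9515

u ≈ 0.9515c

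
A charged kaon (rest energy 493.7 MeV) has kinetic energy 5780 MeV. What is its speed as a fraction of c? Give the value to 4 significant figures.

γ = 1 + K/(m₀c²) = 1 + 5780/493.7 = 12.7075
β = √(1 − 1/γ²) = 0.9969

β ≈ 0.9969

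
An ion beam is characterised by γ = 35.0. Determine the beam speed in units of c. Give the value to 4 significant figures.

β ≈ 0.9996

β = √(1 − 1/γ²) = √(1 − 1/35.0²) = √(0.999184) = 0.9996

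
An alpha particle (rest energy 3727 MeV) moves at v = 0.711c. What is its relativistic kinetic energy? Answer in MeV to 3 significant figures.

K ≈ 1570 MeV

γ = 1/√(1 − 0.711²) = 1.4221
K = (γ − 1)m₀c² = (1.4221 − 1) × 3727 MeV = 0.42209 × 3727 MeV = 1570 MeV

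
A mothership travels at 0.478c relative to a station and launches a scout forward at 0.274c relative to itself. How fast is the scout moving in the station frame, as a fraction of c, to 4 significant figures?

Compose boost 2: (0.274 + 0.478)/(1 + 0.274×0.478) = 0.7520/1.13097 = 0.6649

u ≈ 0.6649c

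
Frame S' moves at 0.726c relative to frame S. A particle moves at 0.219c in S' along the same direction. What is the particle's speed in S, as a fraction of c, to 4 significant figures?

u ≈ 0.8154c

Relativistic velocity addition: u = (u' + v)/(1 + u'v/c²)
= (0.219 + 0.726)/(1 + 0.219×0.726) = 0.9450/1.15899 = 0.8154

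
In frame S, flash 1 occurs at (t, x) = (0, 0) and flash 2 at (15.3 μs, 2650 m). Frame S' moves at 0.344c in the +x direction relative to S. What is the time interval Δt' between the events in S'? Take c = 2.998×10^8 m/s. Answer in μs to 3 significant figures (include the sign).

Δt' ≈ 13.1 μs

γ = 1/√(1 − 0.344²) = 1.0650
Δt' = γ(Δt − vΔx/c²) = 1.0650 × (15.3 μs − 0.344×2650 m / (2.998×10^8 m/s))
= 1.0650 × (12.259 μs) = 13.1 μs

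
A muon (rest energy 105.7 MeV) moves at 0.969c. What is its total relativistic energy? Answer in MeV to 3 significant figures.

γ = 1/√(1 − 0.969²) = 4.0476
E = γm₀c² = 4.0476 × 105.7 MeV = 428 MeV

E ≈ 428 MeV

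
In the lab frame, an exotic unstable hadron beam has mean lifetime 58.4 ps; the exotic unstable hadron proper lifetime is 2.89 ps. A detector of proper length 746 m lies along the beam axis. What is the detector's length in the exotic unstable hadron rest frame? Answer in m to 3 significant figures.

L ≈ 36.9 m

Time dilation ⇒ γ = Δt/τ₀ = 58.4/2.89 = 20.208
Length contraction: L = L₀/γ = 746/20.208 = 36.9 m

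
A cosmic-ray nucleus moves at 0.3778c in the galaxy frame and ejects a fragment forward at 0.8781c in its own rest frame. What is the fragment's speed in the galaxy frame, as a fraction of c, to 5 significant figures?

Compose boost 2: (0.8781 + 0.3778)/(1 + 0.8781×0.3778) = 1.2559/1.331746 = 0.94305

u ≈ 0.94305c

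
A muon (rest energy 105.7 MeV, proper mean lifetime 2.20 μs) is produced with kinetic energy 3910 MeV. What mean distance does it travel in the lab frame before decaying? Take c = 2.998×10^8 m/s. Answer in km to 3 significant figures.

d ≈ 25.0 km

γ = 1 + K/(m₀c²) = 1 + 3910/105.7 = 37.991
β = √(1 − 1/γ²) = 0.99965
Dilated lifetime: γτ₀ = 37.991 × 2.20 μs = 83.581 μs
d = βc·γτ₀ = 0.99965 × (2.998×10^8 m/s) × 8.3581×10^-5 s = 25.0 km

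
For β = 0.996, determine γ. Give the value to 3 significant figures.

γ ≈ 11.2

γ = 1/√(1 − β²) = 1/√(1 − 0.996²) = 1/√(0.0079840) = 11.2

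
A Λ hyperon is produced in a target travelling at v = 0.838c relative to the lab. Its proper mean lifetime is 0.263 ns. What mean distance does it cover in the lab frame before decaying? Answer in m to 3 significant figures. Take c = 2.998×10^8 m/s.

γ = 1/√(1 − 0.838²) = 1.8326
Dilated lifetime: Δt = γτ₀ = 1.8326 × 0.263 ns = 0.48198 ns
d = vΔt = 0.838c × 0.48198 ns = 2.5123×10^8 m/s × 4.8198×10^-10 s = 0.121 m

d ≈ 0.121 m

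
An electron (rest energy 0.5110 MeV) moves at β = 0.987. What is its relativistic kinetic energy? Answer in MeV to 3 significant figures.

K ≈ 2.67 MeV

γ = 1/√(1 − 0.987²) = 6.2220
K = (γ − 1)m₀c² = (6.2220 − 1) × 0.5110 MeV = 5.2220 × 0.5110 MeV = 2.67 MeV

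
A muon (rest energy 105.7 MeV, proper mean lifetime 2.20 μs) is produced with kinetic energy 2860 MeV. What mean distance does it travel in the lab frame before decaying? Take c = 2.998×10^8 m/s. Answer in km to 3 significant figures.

γ = 1 + K/(m₀c²) = 1 + 2860/105.7 = 28.058
β = √(1 − 1/γ²) = 0.99936
Dilated lifetime: γτ₀ = 28.058 × 2.20 μs = 61.727 μs
d = βc·γτ₀ = 0.99936 × (2.998×10^8 m/s) × 6.1727×10^-5 s = 18.5 km

d ≈ 18.5 km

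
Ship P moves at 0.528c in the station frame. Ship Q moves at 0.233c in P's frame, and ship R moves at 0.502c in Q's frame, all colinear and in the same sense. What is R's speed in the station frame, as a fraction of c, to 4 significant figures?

u ≈ 0.8802c

Compose boost 2: (0.233 + 0.528)/(1 + 0.233×0.528) = 0.7610/1.12302 = 0.677635
Compose boost 3: (0.502 + 0.677635)/(1 + 0.502×0.677635) = 1.17963/1.34017 = 0.8802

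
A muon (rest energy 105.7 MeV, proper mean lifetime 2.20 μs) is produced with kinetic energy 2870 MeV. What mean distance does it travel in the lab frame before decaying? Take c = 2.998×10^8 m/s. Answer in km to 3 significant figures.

d ≈ 18.6 km

γ = 1 + K/(m₀c²) = 1 + 2870/105.7 = 28.152
β = √(1 − 1/γ²) = 0.99937
Dilated lifetime: γτ₀ = 28.152 × 2.20 μs = 61.935 μs
d = βc·γτ₀ = 0.99937 × (2.998×10^8 m/s) × 6.1935×10^-5 s = 18.6 km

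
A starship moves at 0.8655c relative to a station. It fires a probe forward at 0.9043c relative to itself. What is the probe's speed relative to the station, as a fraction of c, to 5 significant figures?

u ≈ 0.99278c

Relativistic velocity addition: u = (u' + v)/(1 + u'v/c²)
= (0.9043 + 0.8655)/(1 + 0.9043×0.8655) = 1.7698/1.782672 = 0.99278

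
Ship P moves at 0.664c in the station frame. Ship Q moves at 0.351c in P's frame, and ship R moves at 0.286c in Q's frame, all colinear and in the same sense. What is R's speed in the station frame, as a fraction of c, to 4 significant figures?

Compose boost 2: (0.351 + 0.664)/(1 + 0.351×0.664) = 1.015/1.23306 = 0.823153
Compose boost 3: (0.286 + 0.823153)/(1 + 0.286×0.823153) = 1.10915/1.23542 = 0.8978

u ≈ 0.8978c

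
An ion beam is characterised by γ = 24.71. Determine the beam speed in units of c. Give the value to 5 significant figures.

β = √(1 − 1/γ²) = √(1 − 1/24.71²) = √(0.9983622) = 0.99918

β ≈ 0.99918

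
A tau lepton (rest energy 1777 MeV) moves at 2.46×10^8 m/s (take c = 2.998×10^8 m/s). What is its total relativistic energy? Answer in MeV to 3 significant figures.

β = v/c = 2.46×10^8 / 2.998×10^8 = 0.82055
γ = 1/√(1 − 0.82055²) = 1.7495
E = γm₀c² = 1.7495 × 1777 MeV = 3110 MeV

E ≈ 3110 MeV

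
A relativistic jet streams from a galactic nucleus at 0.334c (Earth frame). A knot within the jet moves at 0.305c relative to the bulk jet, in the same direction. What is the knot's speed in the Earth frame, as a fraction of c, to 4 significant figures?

Relativistic velocity addition: u = (u' + v)/(1 + u'v/c²)
= (0.305 + 0.334)/(1 + 0.305×0.334) = 0.6390/1.10187 = 0.5799

u ≈ 0.5799c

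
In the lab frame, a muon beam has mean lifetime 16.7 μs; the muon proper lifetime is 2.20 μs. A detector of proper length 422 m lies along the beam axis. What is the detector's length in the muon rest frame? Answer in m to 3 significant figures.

L ≈ 55.6 m

Time dilation ⇒ γ = Δt/τ₀ = 16.7/2.20 = 7.5909
Length contraction: L = L₀/γ = 422/7.5909 = 55.6 m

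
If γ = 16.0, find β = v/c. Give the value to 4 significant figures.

β = √(1 − 1/γ²) = √(1 − 1/16.0²) = √(0.996094) = 0.9980

β ≈ 0.9980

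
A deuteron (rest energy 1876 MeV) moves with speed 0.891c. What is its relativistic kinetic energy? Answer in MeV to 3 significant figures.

γ = 1/√(1 − 0.891²) = 2.2026
K = (γ − 1)m₀c² = (2.2026 − 1) × 1876 MeV = 1.2026 × 1876 MeV = 2260 MeV

K ≈ 2260 MeV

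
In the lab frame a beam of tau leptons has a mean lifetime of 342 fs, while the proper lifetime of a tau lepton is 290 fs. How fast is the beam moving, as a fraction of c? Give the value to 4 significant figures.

β ≈ 0.5301

γ = Δt/τ₀ = 342/290 = 1.17931
β = √(1 − 1/γ²) = √(1 − 1/1.17931²) = 0.5301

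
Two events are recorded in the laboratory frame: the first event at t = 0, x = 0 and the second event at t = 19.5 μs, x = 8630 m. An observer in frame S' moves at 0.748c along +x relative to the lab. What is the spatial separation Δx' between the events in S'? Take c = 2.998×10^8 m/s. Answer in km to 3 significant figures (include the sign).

Δx' ≈ 6.41 km

γ = 1/√(1 − 0.748²) = 1.5067
Δx' = γ(Δx − vΔt) = 1.5067 × (8630 m − 0.748×(2.998×10^8 m/s)×19.5×10^-6 s)
= 1.5067 × (4257.1 m) = 6.41 km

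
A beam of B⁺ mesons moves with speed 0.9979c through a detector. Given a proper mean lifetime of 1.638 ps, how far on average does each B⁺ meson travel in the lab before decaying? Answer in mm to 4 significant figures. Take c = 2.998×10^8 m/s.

γ = 1/√(1 − 0.9979²) = 15.4384
Dilated lifetime: Δt = γτ₀ = 15.4384 × 1.638 ps = 25.2882 ps
d = vΔt = 0.9979c × 25.2882 ps = 2.99170×10^8 m/s × 2.52882×10^-11 s = 7.565 mm

d ≈ 7.565 mm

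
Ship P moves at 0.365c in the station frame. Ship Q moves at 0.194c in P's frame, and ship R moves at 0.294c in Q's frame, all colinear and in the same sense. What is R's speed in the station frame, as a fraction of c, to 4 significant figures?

u ≈ 0.7075c

Compose boost 2: (0.194 + 0.365)/(1 + 0.194×0.365) = 0.5590/1.07081 = 0.522035
Compose boost 3: (0.294 + 0.522035)/(1 + 0.294×0.522035) = 0.816035/1.15348 = 0.7075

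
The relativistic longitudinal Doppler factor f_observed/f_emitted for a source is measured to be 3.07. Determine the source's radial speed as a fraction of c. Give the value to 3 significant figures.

β ≈ 0.808

f_obs/f_src = √((1+β)/(1−β)) = 3.07  ⇒  (1+β)/(1−β) = 9.4249
β = |1 − D²|/(1 + D²) = |1 − 9.4249|/(1 + 9.4249) = 0.808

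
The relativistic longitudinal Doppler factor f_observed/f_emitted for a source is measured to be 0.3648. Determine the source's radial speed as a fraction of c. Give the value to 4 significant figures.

β ≈ 0.7651

f_obs/f_src = √((1−β)/(1+β)) = 0.3648  ⇒  (1−β)/(1+β) = 0.133079
β = |1 − D²|/(1 + D²) = |1 − 0.133079|/(1 + 0.133079) = 0.7651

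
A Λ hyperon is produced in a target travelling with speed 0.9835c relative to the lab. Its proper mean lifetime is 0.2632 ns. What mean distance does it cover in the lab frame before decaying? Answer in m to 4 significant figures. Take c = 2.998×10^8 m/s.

d ≈ 0.4290 m

γ = 1/√(1 − 0.9835²) = 5.52767
Dilated lifetime: Δt = γτ₀ = 5.52767 × 0.2632 ns = 1.45488 ns
d = vΔt = 0.9835c × 1.45488 ns = 2.94853×10^8 m/s × 1.45488×10^-9 s = 0.4290 m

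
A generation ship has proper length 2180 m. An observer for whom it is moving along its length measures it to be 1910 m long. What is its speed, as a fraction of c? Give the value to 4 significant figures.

γ = L₀/L = 2180/1910 = 1.14136
β = √(1 − 1/γ²) = 0.4820

β ≈ 0.4820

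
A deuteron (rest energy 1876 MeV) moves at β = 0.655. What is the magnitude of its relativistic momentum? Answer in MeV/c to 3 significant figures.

γ = 1/√(1 − 0.655²) = 1.3234
p = γβm₀c = 1.3234 × 0.655 × 1876 MeV/c = 1630 MeV/c

p ≈ 1630 MeV/c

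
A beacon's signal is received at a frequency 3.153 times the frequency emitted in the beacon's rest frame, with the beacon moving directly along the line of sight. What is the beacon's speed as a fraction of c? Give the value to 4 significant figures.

β ≈ 0.8172

f_obs/f_src = √((1+β)/(1−β)) = 3.153  ⇒  (1+β)/(1−β) = 9.94141
β = |1 − D²|/(1 + D²) = |1 − 9.94141|/(1 + 9.94141) = 0.8172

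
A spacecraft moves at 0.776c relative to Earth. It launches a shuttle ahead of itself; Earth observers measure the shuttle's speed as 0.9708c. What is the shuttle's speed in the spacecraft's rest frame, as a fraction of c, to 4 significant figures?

Inverse velocity addition: u' = (u − v)/(1 − uv/c²)
= (0.9708 − 0.776)/(1 − 0.9708×0.776) = 0.1948/0.246659 = 0.7898

u' ≈ 0.7898c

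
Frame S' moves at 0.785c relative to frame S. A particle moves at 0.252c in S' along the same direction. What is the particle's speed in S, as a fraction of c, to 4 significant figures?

u ≈ 0.8657c

Relativistic velocity addition: u = (u' + v)/(1 + u'v/c²)
= (0.252 + 0.785)/(1 + 0.252×0.785) = 1.037/1.19782 = 0.8657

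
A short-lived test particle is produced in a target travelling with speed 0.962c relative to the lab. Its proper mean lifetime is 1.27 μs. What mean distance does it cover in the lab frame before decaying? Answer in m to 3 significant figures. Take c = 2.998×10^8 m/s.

d ≈ 1340 m

γ = 1/√(1 − 0.962²) = 3.6623
Dilated lifetime: Δt = γτ₀ = 3.6623 × 1.27 μs = 4.6512 μs
d = vΔt = 0.962c × 4.6512 μs = 2.8841×10^8 m/s × 4.6512×10^-6 s = 1340 m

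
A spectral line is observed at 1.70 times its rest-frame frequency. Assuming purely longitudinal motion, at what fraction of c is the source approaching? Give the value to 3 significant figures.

β ≈ 0.486

f_obs/f_src = √((1+β)/(1−β)) = 1.70  ⇒  (1+β)/(1−β) = 2.8900
β = |1 − D²|/(1 + D²) = |1 − 2.8900|/(1 + 2.8900) = 0.486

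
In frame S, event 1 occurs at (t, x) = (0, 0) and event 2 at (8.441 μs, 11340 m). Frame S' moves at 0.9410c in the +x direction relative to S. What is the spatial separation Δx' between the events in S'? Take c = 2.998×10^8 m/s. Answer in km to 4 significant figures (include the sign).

Δx' ≈ 26.47 km

γ = 1/√(1 − 0.9410²) = 2.95503
Δx' = γ(Δx − vΔt) = 2.95503 × (11340 m − 0.9410×(2.998×10^8 m/s)×8.441×10^-6 s)
= 2.95503 × (8958.69 m) = 26.47 km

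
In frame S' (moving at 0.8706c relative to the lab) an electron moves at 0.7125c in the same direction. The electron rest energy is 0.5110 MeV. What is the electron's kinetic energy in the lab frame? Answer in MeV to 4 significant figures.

u_lab = (0.7125 + 0.8706)/(1 + 0.7125×0.8706) = 0.9770398
γ = 1/√(1 − 0.9770398²) = 4.69358
K = (γ − 1)m₀c² = (4.69358 − 1) × 0.5110 = 3.69358 × 0.5110 = 1.887 MeV

K ≈ 1.887 MeV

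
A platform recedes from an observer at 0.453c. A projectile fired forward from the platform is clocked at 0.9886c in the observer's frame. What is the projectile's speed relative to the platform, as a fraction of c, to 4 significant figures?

Inverse velocity addition: u' = (u − v)/(1 − uv/c²)
= (0.9886 − 0.453)/(1 − 0.9886×0.453) = 0.5356/0.552164 = 0.9700

u' ≈ 0.9700c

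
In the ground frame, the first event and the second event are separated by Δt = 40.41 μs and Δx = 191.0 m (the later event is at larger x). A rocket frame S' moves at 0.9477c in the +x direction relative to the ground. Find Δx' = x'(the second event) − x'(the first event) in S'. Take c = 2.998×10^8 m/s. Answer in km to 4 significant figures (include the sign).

Δx' ≈ -35.37 km

γ = 1/√(1 − 0.9477²) = 3.13320
Δx' = γ(Δx − vΔt) = 3.13320 × (191.0 m − 0.9477×(2.998×10^8 m/s)×40.41×10^-6 s)
= 3.13320 × (-11290.3 m) = -35.37 km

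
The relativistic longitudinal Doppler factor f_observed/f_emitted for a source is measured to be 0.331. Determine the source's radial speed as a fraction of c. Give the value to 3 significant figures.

f_obs/f_src = √((1−β)/(1+β)) = 0.331  ⇒  (1−β)/(1+β) = 0.10956
β = |1 − D²|/(1 + D²) = |1 − 0.10956|/(1 + 0.10956) = 0.803

β ≈ 0.803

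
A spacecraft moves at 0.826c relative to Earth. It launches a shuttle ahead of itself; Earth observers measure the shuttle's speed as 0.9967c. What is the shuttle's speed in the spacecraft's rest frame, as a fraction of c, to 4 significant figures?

Inverse velocity addition: u' = (u − v)/(1 − uv/c²)
= (0.9967 − 0.826)/(1 − 0.9967×0.826) = 0.1707/0.176726 = 0.9659

u' ≈ 0.9659c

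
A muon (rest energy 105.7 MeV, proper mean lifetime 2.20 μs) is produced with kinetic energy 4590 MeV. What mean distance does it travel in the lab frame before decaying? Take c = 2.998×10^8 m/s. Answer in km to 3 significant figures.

d ≈ 29.3 km

γ = 1 + K/(m₀c²) = 1 + 4590/105.7 = 44.425
β = √(1 − 1/γ²) = 0.99975
Dilated lifetime: γτ₀ = 44.425 × 2.20 μs = 97.735 μs
d = βc·γτ₀ = 0.99975 × (2.998×10^8 m/s) × 9.7735×10^-5 s = 29.3 km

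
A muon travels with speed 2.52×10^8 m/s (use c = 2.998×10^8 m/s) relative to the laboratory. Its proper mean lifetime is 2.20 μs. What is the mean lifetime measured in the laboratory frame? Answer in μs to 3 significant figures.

Δt ≈ 4.06 μs

β = v/c = 2.52×10^8 / 2.998×10^8 = 0.84056
γ = 1/√(1 − 0.84056²) = 1.8460
Time dilation: Δt = γτ₀ = 1.8460 × 2.20 μs = 4.06 μs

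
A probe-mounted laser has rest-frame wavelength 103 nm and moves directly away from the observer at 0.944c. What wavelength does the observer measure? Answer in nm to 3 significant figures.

λ_obs ≈ 607 nm

Relativistic Doppler: λ_obs = λ_src √((1+β)/(1−β))
= 103 × √(1.9440/0.056000) = 103 × 5.8919 = 607 nm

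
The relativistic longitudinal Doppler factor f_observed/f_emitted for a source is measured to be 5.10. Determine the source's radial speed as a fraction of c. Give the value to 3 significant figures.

β ≈ 0.926

f_obs/f_src = √((1+β)/(1−β)) = 5.10  ⇒  (1+β)/(1−β) = 26.010
β = |1 − D²|/(1 + D²) = |1 − 26.010|/(1 + 26.010) = 0.926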